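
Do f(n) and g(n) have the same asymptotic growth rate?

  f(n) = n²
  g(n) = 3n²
True

f(n) = n² and g(n) = 3n² are both O(n²).
Since they have the same asymptotic growth rate, f(n) = Θ(g(n)) is true.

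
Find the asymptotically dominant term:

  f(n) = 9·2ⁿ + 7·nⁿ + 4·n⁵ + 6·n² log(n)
7·nⁿ

Looking at each term:
  - 9·2ⁿ is O(2ⁿ)
  - 7·nⁿ is O(nⁿ)
  - 4·n⁵ is O(n⁵)
  - 6·n² log(n) is O(n² log n)

The term 7·nⁿ (O(nⁿ)) grows fastest and dominates all others.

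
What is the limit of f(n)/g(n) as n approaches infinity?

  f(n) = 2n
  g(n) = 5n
2/5

Since 2n and 5n have the same growth rate (O(n)),
the ratio converges to a constant: 2/5.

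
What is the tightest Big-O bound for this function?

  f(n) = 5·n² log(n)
O(n² log n)

The dominant term in 5·n² log(n) is 5·n² log(n), which is Θ(n² log n).
Constants are absorbed, so the tightest bound is O(n² log n).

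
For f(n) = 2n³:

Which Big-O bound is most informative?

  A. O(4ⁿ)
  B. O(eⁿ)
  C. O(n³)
C

f(n) = 2n³ is O(n³).
All listed options are valid Big-O bounds (upper bounds),
but O(n³) is the tightest (smallest valid bound).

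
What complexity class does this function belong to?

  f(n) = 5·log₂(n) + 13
O(log n)

The dominant term in 5·log₂(n) + 13 is 5·log₂(n), which is Θ(log n).
Lower-order terms (13) are asymptotically negligible.
Constants are absorbed, so the tightest bound is O(log n).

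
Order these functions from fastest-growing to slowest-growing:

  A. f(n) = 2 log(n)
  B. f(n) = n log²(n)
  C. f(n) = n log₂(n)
B > C > A

Comparing growth rates:
B = n log²(n) is O(n log² n)
C = n log₂(n) is O(n log n)
A = 2 log(n) is O(log n)

Therefore, the order from fastest to slowest is: B > C > A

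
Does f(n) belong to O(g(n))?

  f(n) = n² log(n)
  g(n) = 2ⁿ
True

f(n) = n² log(n) is O(n² log n), and g(n) = 2ⁿ is O(2ⁿ).
Since O(n² log n) ⊆ O(2ⁿ) (f grows no faster than g), f(n) = O(g(n)) is true.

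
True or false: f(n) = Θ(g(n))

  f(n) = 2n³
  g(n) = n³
True

f(n) = 2n³ and g(n) = n³ are both O(n³).
Since they have the same asymptotic growth rate, f(n) = Θ(g(n)) is true.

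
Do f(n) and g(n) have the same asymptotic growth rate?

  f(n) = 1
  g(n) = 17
True

f(n) = 1 and g(n) = 17 are both O(1).
Since they have the same asymptotic growth rate, f(n) = Θ(g(n)) is true.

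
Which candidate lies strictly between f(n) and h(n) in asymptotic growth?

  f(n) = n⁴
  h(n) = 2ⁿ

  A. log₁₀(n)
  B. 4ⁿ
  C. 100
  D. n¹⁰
D

We need g(n) with n⁴ = o(g(n)) and g(n) = o(2ⁿ), i.e. O(n⁴) ≺ g ≺ O(2ⁿ).
Check each option:
  A. log₁₀(n) — O(log n) does not grow strictly faster than f(n)
  B. 4ⁿ — O(4ⁿ) does not grow strictly slower than h(n)
  C. 100 — O(1) does not grow strictly faster than f(n)
  D. n¹⁰ — O(n¹⁰) is strictly between O(n⁴) and O(2ⁿ) ✓

Only option D (n¹⁰) lies strictly between.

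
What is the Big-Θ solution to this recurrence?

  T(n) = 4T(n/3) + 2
Θ(n^log₃(4))

Master Theorem: a = 4, b = 3, f(n) = 2.
Compute the critical exponent d = log₃(4) = 1.262.
Compare f(n) = Θ(1) against n^d:
  k = 0 < d = 1.262, so f(n) = O(n^(d-ε)) — Case 1.
  The recursion cost dominates: T(n) = Θ(n^d) = Θ(n^log₃(4)).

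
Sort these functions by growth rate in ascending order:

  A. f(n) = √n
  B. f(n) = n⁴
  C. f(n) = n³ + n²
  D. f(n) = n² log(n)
A < D < C < B

Comparing growth rates:
A = √n is O(√n)
D = n² log(n) is O(n² log n)
C = n³ + n² is O(n³)
B = n⁴ is O(n⁴)

Therefore, the order from slowest to fastest is: A < D < C < B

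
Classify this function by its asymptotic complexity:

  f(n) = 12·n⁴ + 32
O(n⁴)

The dominant term in 12·n⁴ + 32 is 12·n⁴, which is Θ(n⁴).
Lower-order terms (32) are asymptotically negligible.
Constants are absorbed, so the tightest bound is O(n⁴).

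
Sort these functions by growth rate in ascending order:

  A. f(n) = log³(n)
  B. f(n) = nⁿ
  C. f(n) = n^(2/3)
A < C < B

Comparing growth rates:
A = log³(n) is O(log³ n)
C = n^(2/3) is O(n^(2/3))
B = nⁿ is O(nⁿ)

Therefore, the order from slowest to fastest is: A < C < B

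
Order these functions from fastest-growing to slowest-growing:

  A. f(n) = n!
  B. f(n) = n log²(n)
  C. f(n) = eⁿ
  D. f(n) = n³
A > C > D > B

Comparing growth rates:
A = n! is O(n!)
C = eⁿ is O(eⁿ)
D = n³ is O(n³)
B = n log²(n) is O(n log² n)

Therefore, the order from fastest to slowest is: A > C > D > B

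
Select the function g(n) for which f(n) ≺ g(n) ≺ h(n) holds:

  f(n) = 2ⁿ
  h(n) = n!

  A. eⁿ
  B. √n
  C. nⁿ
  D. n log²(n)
A

We need g(n) with 2ⁿ = o(g(n)) and g(n) = o(n!), i.e. O(2ⁿ) ≺ g ≺ O(n!).
Check each option:
  A. eⁿ — O(eⁿ) is strictly between O(2ⁿ) and O(n!) ✓
  B. √n — O(√n) does not grow strictly faster than f(n)
  C. nⁿ — O(nⁿ) does not grow strictly slower than h(n)
  D. n log²(n) — O(n log² n) does not grow strictly faster than f(n)

Only option A (eⁿ) lies strictly between.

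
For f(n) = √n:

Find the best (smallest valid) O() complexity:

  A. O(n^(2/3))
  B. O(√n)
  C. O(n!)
B

f(n) = √n is O(√n).
All listed options are valid Big-O bounds (upper bounds),
but O(√n) is the tightest (smallest valid bound).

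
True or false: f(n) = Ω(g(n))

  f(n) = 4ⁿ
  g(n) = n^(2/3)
True

f(n) = 4ⁿ is O(4ⁿ), and g(n) = n^(2/3) is O(n^(2/3)).
Since O(4ⁿ) grows at least as fast as O(n^(2/3)), f(n) = Ω(g(n)) is true.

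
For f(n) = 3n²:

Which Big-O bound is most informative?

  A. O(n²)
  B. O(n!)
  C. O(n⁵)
A

f(n) = 3n² is O(n²).
All listed options are valid Big-O bounds (upper bounds),
but O(n²) is the tightest (smallest valid bound).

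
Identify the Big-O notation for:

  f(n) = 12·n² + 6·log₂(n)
O(n²)

The dominant term in 12·n² + 6·log₂(n) is 12·n², which is Θ(n²).
Lower-order terms (6·log₂(n)) are asymptotically negligible.
Constants are absorbed, so the tightest bound is O(n²).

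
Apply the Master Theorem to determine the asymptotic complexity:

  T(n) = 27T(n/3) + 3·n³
Θ(n³ log n)

Master Theorem: a = 27, b = 3, f(n) = 3·n³.
Compute the critical exponent d = log₃(27) = 3.
Compare f(n) = Θ(n³) against n^d:
  k = 3 = d, so f(n) = Θ(n^d) — Case 2.
  Work is balanced across levels: T(n) = Θ(n^d log n) = Θ(n³ log n).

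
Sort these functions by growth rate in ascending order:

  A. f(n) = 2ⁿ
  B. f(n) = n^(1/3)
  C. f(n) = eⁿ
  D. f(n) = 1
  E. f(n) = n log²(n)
D < B < E < A < C

Comparing growth rates:
D = 1 is O(1)
B = n^(1/3) is O(n^(1/3))
E = n log²(n) is O(n log² n)
A = 2ⁿ is O(2ⁿ)
C = eⁿ is O(eⁿ)

Therefore, the order from slowest to fastest is: D < B < E < A < C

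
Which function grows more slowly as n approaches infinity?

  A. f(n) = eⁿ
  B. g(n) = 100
B

f(n) = eⁿ is O(eⁿ), while g(n) = 100 is O(1).
Since O(1) grows slower than O(eⁿ), g(n) is dominated.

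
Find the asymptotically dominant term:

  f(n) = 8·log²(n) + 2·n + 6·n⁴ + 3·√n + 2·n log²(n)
6·n⁴

Looking at each term:
  - 8·log²(n) is O(log² n)
  - 2·n is O(n)
  - 6·n⁴ is O(n⁴)
  - 3·√n is O(√n)
  - 2·n log²(n) is O(n log² n)

The term 6·n⁴ (O(n⁴)) grows fastest and dominates all others.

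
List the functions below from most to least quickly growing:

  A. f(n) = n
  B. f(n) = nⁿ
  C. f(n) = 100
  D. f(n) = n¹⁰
B > D > A > C

Comparing growth rates:
B = nⁿ is O(nⁿ)
D = n¹⁰ is O(n¹⁰)
A = n is O(n)
C = 100 is O(1)

Therefore, the order from fastest to slowest is: B > D > A > C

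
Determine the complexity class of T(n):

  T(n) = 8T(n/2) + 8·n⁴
Θ(n⁴)

Master Theorem: a = 8, b = 2, f(n) = 8·n⁴.
Compute the critical exponent d = log₂(8) = 3.
Compare f(n) = Θ(n⁴) against n^d:
  k = 4 > d = 3, so f(n) = Ω(n^(d+ε)) — Case 3.
  Regularity: a·(n/b)^4/n^4 = a/b^4 = 8/16 < 1 ✓.
  The top-level work dominates: T(n) = Θ(f(n)) = Θ(n⁴).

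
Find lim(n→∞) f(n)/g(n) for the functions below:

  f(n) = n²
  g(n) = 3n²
1/3

Since n² and 3n² have the same growth rate (O(n²)),
the ratio converges to a constant: 1/3.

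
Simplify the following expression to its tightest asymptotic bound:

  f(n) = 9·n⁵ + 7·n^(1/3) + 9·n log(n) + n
Θ(n⁵)

Order the terms by growth rate: 7·n^(1/3) ≺ n ≺ 9·n log(n) ≺ 9·n⁵.
The fastest-growing term 9·n⁵ dominates as n → ∞; dropping its constant factor gives Θ(n⁵).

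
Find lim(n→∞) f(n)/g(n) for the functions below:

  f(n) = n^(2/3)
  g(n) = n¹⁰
0

Since n^(2/3) (O(n^(2/3))) grows slower than n¹⁰ (O(n¹⁰)),
the ratio f(n)/g(n) → 0 as n → ∞.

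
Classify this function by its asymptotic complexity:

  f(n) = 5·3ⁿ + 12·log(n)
O(3ⁿ)

The dominant term in 5·3ⁿ + 12·log(n) is 5·3ⁿ, which is Θ(3ⁿ).
Lower-order terms (12·log(n)) are asymptotically negligible.
Constants are absorbed, so the tightest bound is O(3ⁿ).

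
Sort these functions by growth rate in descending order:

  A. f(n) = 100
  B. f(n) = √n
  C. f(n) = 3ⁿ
C > B > A

Comparing growth rates:
C = 3ⁿ is O(3ⁿ)
B = √n is O(√n)
A = 100 is O(1)

Therefore, the order from fastest to slowest is: C > B > A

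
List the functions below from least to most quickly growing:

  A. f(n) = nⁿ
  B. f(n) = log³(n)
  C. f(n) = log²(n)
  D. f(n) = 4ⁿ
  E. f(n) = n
C < B < E < D < A

Comparing growth rates:
C = log²(n) is O(log² n)
B = log³(n) is O(log³ n)
E = n is O(n)
D = 4ⁿ is O(4ⁿ)
A = nⁿ is O(nⁿ)

Therefore, the order from slowest to fastest is: C < B < E < D < A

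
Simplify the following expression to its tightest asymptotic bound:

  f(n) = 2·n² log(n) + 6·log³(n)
Θ(n² log n)

Order the terms by growth rate: 6·log³(n) ≺ 2·n² log(n).
The fastest-growing term 2·n² log(n) dominates as n → ∞; dropping its constant factor gives Θ(n² log n).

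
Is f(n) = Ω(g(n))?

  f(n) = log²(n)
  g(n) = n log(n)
False

f(n) = log²(n) is O(log² n), and g(n) = n log(n) is O(n log n).
Since O(log² n) grows slower than O(n log n), f(n) = Ω(g(n)) is false.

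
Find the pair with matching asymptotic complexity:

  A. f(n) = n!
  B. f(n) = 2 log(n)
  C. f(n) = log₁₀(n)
B and C

Examining each function:
  A. n! is O(n!)
  B. 2 log(n) is O(log n)
  C. log₁₀(n) is O(log n)

Functions B and C both have the same complexity class.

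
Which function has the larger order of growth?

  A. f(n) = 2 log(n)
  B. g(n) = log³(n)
B

f(n) = 2 log(n) is O(log n), while g(n) = log³(n) is O(log³ n).
Since O(log³ n) grows faster than O(log n), g(n) dominates.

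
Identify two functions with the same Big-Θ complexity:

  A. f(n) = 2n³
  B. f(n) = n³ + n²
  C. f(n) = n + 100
A and B

Examining each function:
  A. 2n³ is O(n³)
  B. n³ + n² is O(n³)
  C. n + 100 is O(n)

Functions A and B both have the same complexity class.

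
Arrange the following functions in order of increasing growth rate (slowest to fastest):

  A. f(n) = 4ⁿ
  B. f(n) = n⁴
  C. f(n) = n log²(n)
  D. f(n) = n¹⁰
C < B < D < A

Comparing growth rates:
C = n log²(n) is O(n log² n)
B = n⁴ is O(n⁴)
D = n¹⁰ is O(n¹⁰)
A = 4ⁿ is O(4ⁿ)

Therefore, the order from slowest to fastest is: C < B < D < A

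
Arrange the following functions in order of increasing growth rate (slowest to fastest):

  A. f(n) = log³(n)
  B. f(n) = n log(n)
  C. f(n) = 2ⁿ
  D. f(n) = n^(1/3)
A < D < B < C

Comparing growth rates:
A = log³(n) is O(log³ n)
D = n^(1/3) is O(n^(1/3))
B = n log(n) is O(n log n)
C = 2ⁿ is O(2ⁿ)

Therefore, the order from slowest to fastest is: A < D < B < C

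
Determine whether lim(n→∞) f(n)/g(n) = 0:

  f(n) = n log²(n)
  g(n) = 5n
False

f(n) = n log²(n) is O(n log² n), and g(n) = 5n is O(n).
Since O(n log² n) grows faster than or equal to O(n), f(n) = o(g(n)) is false.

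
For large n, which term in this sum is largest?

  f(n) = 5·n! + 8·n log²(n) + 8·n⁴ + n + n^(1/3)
5·n!

Looking at each term:
  - 5·n! is O(n!)
  - 8·n log²(n) is O(n log² n)
  - 8·n⁴ is O(n⁴)
  - n is O(n)
  - n^(1/3) is O(n^(1/3))

The term 5·n! (O(n!)) grows fastest and dominates all others.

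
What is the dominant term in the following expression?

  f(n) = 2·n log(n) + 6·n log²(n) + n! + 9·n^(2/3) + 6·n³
n!

Looking at each term:
  - 2·n log(n) is O(n log n)
  - 6·n log²(n) is O(n log² n)
  - n! is O(n!)
  - 9·n^(2/3) is O(n^(2/3))
  - 6·n³ is O(n³)

The term n! (O(n!)) grows fastest and dominates all others.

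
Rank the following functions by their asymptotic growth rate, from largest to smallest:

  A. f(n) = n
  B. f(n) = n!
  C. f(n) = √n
B > A > C

Comparing growth rates:
B = n! is O(n!)
A = n is O(n)
C = √n is O(√n)

Therefore, the order from fastest to slowest is: B > A > C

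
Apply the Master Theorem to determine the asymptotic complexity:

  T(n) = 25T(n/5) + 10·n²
Θ(n² log n)

Master Theorem: a = 25, b = 5, f(n) = 10·n².
Compute the critical exponent d = log₅(25) = 2.
Compare f(n) = Θ(n²) against n^d:
  k = 2 = d, so f(n) = Θ(n^d) — Case 2.
  Work is balanced across levels: T(n) = Θ(n^d log n) = Θ(n² log n).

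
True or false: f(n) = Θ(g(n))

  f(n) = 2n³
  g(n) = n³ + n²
True

f(n) = 2n³ and g(n) = n³ + n² are both O(n³).
Since they have the same asymptotic growth rate, f(n) = Θ(g(n)) is true.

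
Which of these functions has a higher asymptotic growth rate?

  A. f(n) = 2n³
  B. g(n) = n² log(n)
A

f(n) = 2n³ is O(n³), while g(n) = n² log(n) is O(n² log n).
Since O(n³) grows faster than O(n² log n), f(n) dominates.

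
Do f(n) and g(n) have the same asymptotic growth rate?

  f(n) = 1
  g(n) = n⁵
False

f(n) = 1 is O(1), and g(n) = n⁵ is O(n⁵).
Since they have different growth rates, f(n) = Θ(g(n)) is false.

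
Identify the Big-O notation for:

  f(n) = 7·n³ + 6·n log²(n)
O(n³)

The dominant term in 7·n³ + 6·n log²(n) is 7·n³, which is Θ(n³).
Lower-order terms (6·n log²(n)) are asymptotically negligible.
Constants are absorbed, so the tightest bound is O(n³).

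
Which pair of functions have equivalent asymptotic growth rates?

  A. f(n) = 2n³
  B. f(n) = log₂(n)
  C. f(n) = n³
A and C

Examining each function:
  A. 2n³ is O(n³)
  B. log₂(n) is O(log n)
  C. n³ is O(n³)

Functions A and C both have the same complexity class.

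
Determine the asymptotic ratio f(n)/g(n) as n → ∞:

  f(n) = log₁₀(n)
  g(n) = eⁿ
0

Since log₁₀(n) (O(log n)) grows slower than eⁿ (O(eⁿ)),
the ratio f(n)/g(n) → 0 as n → ∞.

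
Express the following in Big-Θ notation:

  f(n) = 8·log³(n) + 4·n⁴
Θ(n⁴)

Order the terms by growth rate: 8·log³(n) ≺ 4·n⁴.
The fastest-growing term 4·n⁴ dominates as n → ∞; dropping its constant factor gives Θ(n⁴).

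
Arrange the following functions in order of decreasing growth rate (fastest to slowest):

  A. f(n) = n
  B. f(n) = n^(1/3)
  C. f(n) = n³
C > A > B

Comparing growth rates:
C = n³ is O(n³)
A = n is O(n)
B = n^(1/3) is O(n^(1/3))

Therefore, the order from fastest to slowest is: C > A > B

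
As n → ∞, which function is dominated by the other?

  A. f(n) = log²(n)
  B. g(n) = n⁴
A

f(n) = log²(n) is O(log² n), while g(n) = n⁴ is O(n⁴).
Since O(log² n) grows slower than O(n⁴), f(n) is dominated.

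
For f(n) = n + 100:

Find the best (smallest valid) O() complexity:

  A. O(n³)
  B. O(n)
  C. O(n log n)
B

f(n) = n + 100 is O(n).
All listed options are valid Big-O bounds (upper bounds),
but O(n) is the tightest (smallest valid bound).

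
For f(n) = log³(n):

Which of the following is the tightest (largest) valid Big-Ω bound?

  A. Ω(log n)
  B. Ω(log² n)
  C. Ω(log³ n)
C

f(n) = log³(n) is Ω(log³ n).
All listed options are valid Big-Ω bounds (lower bounds),
but Ω(log³ n) is the tightest (largest valid bound).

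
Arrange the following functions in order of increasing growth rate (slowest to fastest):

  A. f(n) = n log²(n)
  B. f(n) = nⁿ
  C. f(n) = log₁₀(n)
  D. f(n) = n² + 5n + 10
C < A < D < B

Comparing growth rates:
C = log₁₀(n) is O(log n)
A = n log²(n) is O(n log² n)
D = n² + 5n + 10 is O(n²)
B = nⁿ is O(nⁿ)

Therefore, the order from slowest to fastest is: C < A < D < B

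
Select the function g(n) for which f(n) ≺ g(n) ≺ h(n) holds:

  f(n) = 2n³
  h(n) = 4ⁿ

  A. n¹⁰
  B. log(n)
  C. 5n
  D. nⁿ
A

We need g(n) with 2n³ = o(g(n)) and g(n) = o(4ⁿ), i.e. O(n³) ≺ g ≺ O(4ⁿ).
Check each option:
  A. n¹⁰ — O(n¹⁰) is strictly between O(n³) and O(4ⁿ) ✓
  B. log(n) — O(log n) does not grow strictly faster than f(n)
  C. 5n — O(n) does not grow strictly faster than f(n)
  D. nⁿ — O(nⁿ) does not grow strictly slower than h(n)

Only option A (n¹⁰) lies strictly between.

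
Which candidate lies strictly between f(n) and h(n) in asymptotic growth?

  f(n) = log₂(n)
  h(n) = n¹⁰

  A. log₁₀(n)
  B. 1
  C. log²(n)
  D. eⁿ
C

We need g(n) with log₂(n) = o(g(n)) and g(n) = o(n¹⁰), i.e. O(log n) ≺ g ≺ O(n¹⁰).
Check each option:
  A. log₁₀(n) — O(log n) does not grow strictly faster than f(n)
  B. 1 — O(1) does not grow strictly faster than f(n)
  C. log²(n) — O(log² n) is strictly between O(log n) and O(n¹⁰) ✓
  D. eⁿ — O(eⁿ) does not grow strictly slower than h(n)

Only option C (log²(n)) lies strictly between.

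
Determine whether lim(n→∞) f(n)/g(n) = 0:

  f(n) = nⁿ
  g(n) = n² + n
False

f(n) = nⁿ is O(nⁿ), and g(n) = n² + n is O(n²).
Since O(nⁿ) grows faster than or equal to O(n²), f(n) = o(g(n)) is false.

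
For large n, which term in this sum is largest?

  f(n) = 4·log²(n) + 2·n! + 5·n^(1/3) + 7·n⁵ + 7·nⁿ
7·nⁿ

Looking at each term:
  - 4·log²(n) is O(log² n)
  - 2·n! is O(n!)
  - 5·n^(1/3) is O(n^(1/3))
  - 7·n⁵ is O(n⁵)
  - 7·nⁿ is O(nⁿ)

The term 7·nⁿ (O(nⁿ)) grows fastest and dominates all others.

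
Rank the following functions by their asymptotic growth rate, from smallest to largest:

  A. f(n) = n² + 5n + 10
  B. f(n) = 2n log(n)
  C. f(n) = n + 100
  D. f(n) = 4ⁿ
C < B < A < D

Comparing growth rates:
C = n + 100 is O(n)
B = 2n log(n) is O(n log n)
A = n² + 5n + 10 is O(n²)
D = 4ⁿ is O(4ⁿ)

Therefore, the order from slowest to fastest is: C < B < A < D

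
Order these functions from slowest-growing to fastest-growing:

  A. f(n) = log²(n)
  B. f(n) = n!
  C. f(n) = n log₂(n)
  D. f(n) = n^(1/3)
A < D < C < B

Comparing growth rates:
A = log²(n) is O(log² n)
D = n^(1/3) is O(n^(1/3))
C = n log₂(n) is O(n log n)
B = n! is O(n!)

Therefore, the order from slowest to fastest is: A < D < C < B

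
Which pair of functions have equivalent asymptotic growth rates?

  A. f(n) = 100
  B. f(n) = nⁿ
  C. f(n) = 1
A and C

Examining each function:
  A. 100 is O(1)
  B. nⁿ is O(nⁿ)
  C. 1 is O(1)

Functions A and C both have the same complexity class.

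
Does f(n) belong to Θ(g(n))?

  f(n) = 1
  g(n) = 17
True

f(n) = 1 and g(n) = 17 are both O(1).
Since they have the same asymptotic growth rate, f(n) = Θ(g(n)) is true.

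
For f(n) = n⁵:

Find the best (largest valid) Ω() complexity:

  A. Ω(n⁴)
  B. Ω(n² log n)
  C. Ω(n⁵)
C

f(n) = n⁵ is Ω(n⁵).
All listed options are valid Big-Ω bounds (lower bounds),
but Ω(n⁵) is the tightest (largest valid bound).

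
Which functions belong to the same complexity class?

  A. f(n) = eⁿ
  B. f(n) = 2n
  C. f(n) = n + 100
B and C

Examining each function:
  A. eⁿ is O(eⁿ)
  B. 2n is O(n)
  C. n + 100 is O(n)

Functions B and C both have the same complexity class.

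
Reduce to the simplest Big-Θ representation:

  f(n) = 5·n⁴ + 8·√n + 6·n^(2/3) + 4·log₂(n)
Θ(n⁴)

Order the terms by growth rate: 4·log₂(n) ≺ 8·√n ≺ 6·n^(2/3) ≺ 5·n⁴.
The fastest-growing term 5·n⁴ dominates as n → ∞; dropping its constant factor gives Θ(n⁴).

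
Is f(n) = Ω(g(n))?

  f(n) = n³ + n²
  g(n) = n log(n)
True

f(n) = n³ + n² is O(n³), and g(n) = n log(n) is O(n log n).
Since O(n³) grows at least as fast as O(n log n), f(n) = Ω(g(n)) is true.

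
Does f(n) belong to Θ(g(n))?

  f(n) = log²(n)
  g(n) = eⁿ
False

f(n) = log²(n) is O(log² n), and g(n) = eⁿ is O(eⁿ).
Since they have different growth rates, f(n) = Θ(g(n)) is false.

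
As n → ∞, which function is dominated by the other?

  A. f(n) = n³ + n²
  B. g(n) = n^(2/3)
B

f(n) = n³ + n² is O(n³), while g(n) = n^(2/3) is O(n^(2/3)).
Since O(n^(2/3)) grows slower than O(n³), g(n) is dominated.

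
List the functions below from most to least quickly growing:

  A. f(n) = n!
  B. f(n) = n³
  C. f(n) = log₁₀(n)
A > B > C

Comparing growth rates:
A = n! is O(n!)
B = n³ is O(n³)
C = log₁₀(n) is O(log n)

Therefore, the order from fastest to slowest is: A > B > C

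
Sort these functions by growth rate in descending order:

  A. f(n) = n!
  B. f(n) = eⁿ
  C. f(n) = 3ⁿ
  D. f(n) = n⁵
A > C > B > D

Comparing growth rates:
A = n! is O(n!)
C = 3ⁿ is O(3ⁿ)
B = eⁿ is O(eⁿ)
D = n⁵ is O(n⁵)

Therefore, the order from fastest to slowest is: A > C > B > D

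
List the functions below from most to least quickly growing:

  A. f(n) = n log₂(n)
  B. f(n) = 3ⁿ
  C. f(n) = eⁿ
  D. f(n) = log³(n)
B > C > A > D

Comparing growth rates:
B = 3ⁿ is O(3ⁿ)
C = eⁿ is O(eⁿ)
A = n log₂(n) is O(n log n)
D = log³(n) is O(log³ n)

Therefore, the order from fastest to slowest is: B > C > A > D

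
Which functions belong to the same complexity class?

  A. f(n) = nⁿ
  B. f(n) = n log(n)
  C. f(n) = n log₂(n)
B and C

Examining each function:
  A. nⁿ is O(nⁿ)
  B. n log(n) is O(n log n)
  C. n log₂(n) is O(n log n)

Functions B and C both have the same complexity class.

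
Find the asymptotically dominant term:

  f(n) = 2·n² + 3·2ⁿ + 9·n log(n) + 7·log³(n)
3·2ⁿ

Looking at each term:
  - 2·n² is O(n²)
  - 3·2ⁿ is O(2ⁿ)
  - 9·n log(n) is O(n log n)
  - 7·log³(n) is O(log³ n)

The term 3·2ⁿ (O(2ⁿ)) grows fastest and dominates all others.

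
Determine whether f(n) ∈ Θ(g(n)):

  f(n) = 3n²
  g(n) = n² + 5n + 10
True

f(n) = 3n² and g(n) = n² + 5n + 10 are both O(n²).
Since they have the same asymptotic growth rate, f(n) = Θ(g(n)) is true.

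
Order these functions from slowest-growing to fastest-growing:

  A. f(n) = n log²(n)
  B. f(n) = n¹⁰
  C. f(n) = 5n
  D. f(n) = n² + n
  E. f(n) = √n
E < C < A < D < B

Comparing growth rates:
E = √n is O(√n)
C = 5n is O(n)
A = n log²(n) is O(n log² n)
D = n² + n is O(n²)
B = n¹⁰ is O(n¹⁰)

Therefore, the order from slowest to fastest is: E < C < A < D < B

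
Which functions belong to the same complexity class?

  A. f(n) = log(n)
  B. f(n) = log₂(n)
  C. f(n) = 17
A and B

Examining each function:
  A. log(n) is O(log n)
  B. log₂(n) is O(log n)
  C. 17 is O(1)

Functions A and B both have the same complexity class.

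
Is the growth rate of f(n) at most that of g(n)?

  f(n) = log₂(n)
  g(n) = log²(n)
True

f(n) = log₂(n) is O(log n), and g(n) = log²(n) is O(log² n).
Since O(log n) ⊆ O(log² n) (f grows no faster than g), f(n) = O(g(n)) is true.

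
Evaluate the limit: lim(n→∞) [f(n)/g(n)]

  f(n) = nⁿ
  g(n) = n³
∞

Since nⁿ (O(nⁿ)) grows faster than n³ (O(n³)),
the ratio f(n)/g(n) → ∞ as n → ∞.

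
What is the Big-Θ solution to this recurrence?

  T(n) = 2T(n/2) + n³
Θ(n³)

Master Theorem: a = 2, b = 2, f(n) = n³.
Compute the critical exponent d = log₂(2) = 1.
Compare f(n) = Θ(n³) against n^d:
  k = 3 > d = 1, so f(n) = Ω(n^(d+ε)) — Case 3.
  Regularity: a·(n/b)^3/n^3 = a/b^3 = 2/8 < 1 ✓.
  The top-level work dominates: T(n) = Θ(f(n)) = Θ(n³).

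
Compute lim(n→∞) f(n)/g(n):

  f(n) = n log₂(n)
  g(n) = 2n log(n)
1/(2*log(2))

Since n log₂(n) and 2n log(n) have the same growth rate (O(n log n)),
the ratio converges to a constant: 1/(2*log(2)).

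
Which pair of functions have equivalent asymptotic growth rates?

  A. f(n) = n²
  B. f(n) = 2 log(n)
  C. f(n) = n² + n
A and C

Examining each function:
  A. n² is O(n²)
  B. 2 log(n) is O(log n)
  C. n² + n is O(n²)

Functions A and C both have the same complexity class.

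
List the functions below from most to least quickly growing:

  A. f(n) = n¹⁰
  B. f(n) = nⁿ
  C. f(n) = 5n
B > A > C

Comparing growth rates:
B = nⁿ is O(nⁿ)
A = n¹⁰ is O(n¹⁰)
C = 5n is O(n)

Therefore, the order from fastest to slowest is: B > A > C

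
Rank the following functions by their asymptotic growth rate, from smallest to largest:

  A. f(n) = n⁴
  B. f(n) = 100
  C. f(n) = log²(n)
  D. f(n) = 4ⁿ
B < C < A < D

Comparing growth rates:
B = 100 is O(1)
C = log²(n) is O(log² n)
A = n⁴ is O(n⁴)
D = 4ⁿ is O(4ⁿ)

Therefore, the order from slowest to fastest is: B < C < A < D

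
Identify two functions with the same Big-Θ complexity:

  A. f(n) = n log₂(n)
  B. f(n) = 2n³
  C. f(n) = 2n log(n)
A and C

Examining each function:
  A. n log₂(n) is O(n log n)
  B. 2n³ is O(n³)
  C. 2n log(n) is O(n log n)

Functions A and C both have the same complexity class.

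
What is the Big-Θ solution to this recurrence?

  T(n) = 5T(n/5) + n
Θ(n log n)

Master Theorem: a = 5, b = 5, f(n) = n.
Compute the critical exponent d = log₅(5) = 1.
Compare f(n) = Θ(n) against n^d:
  k = 1 = d, so f(n) = Θ(n^d) — Case 2.
  Work is balanced across levels: T(n) = Θ(n^d log n) = Θ(n log n).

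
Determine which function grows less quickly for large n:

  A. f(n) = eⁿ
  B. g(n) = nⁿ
A

f(n) = eⁿ is O(eⁿ), while g(n) = nⁿ is O(nⁿ).
Since O(eⁿ) grows slower than O(nⁿ), f(n) is dominated.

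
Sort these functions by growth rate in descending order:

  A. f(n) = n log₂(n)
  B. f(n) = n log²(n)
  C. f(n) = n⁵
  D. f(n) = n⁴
C > D > B > A

Comparing growth rates:
C = n⁵ is O(n⁵)
D = n⁴ is O(n⁴)
B = n log²(n) is O(n log² n)
A = n log₂(n) is O(n log n)

Therefore, the order from fastest to slowest is: C > D > B > A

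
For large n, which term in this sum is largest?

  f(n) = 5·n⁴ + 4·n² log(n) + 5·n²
5·n⁴

Looking at each term:
  - 5·n⁴ is O(n⁴)
  - 4·n² log(n) is O(n² log n)
  - 5·n² is O(n²)

The term 5·n⁴ (O(n⁴)) grows fastest and dominates all others.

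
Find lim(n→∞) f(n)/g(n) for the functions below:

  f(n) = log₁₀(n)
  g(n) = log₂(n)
log(2)/log(10)

Since log₁₀(n) and log₂(n) have the same growth rate (O(log n)),
the ratio converges to a constant: log(2)/log(10).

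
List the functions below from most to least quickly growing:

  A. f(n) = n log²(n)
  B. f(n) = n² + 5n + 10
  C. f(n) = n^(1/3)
B > A > C

Comparing growth rates:
B = n² + 5n + 10 is O(n²)
A = n log²(n) is O(n log² n)
C = n^(1/3) is O(n^(1/3))

Therefore, the order from fastest to slowest is: B > A > C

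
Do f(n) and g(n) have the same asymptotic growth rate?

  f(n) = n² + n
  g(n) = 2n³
False

f(n) = n² + n is O(n²), and g(n) = 2n³ is O(n³).
Since they have different growth rates, f(n) = Θ(g(n)) is false.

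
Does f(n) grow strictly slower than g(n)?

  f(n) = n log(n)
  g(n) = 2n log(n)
False

f(n) = n log(n) is O(n log n), and g(n) = 2n log(n) is O(n log n).
Since they have the same growth rate, f(n) = o(g(n)) is false.
(f = o(g) requires f to grow strictly slower, not equal.)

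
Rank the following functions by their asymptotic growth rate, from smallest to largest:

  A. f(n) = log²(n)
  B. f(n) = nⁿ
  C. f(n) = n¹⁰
A < C < B

Comparing growth rates:
A = log²(n) is O(log² n)
C = n¹⁰ is O(n¹⁰)
B = nⁿ is O(nⁿ)

Therefore, the order from slowest to fastest is: A < C < B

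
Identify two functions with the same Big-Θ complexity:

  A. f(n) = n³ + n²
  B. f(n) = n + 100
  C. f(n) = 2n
B and C

Examining each function:
  A. n³ + n² is O(n³)
  B. n + 100 is O(n)
  C. 2n is O(n)

Functions B and C both have the same complexity class.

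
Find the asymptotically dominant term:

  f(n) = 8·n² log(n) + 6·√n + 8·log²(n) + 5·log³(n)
8·n² log(n)

Looking at each term:
  - 8·n² log(n) is O(n² log n)
  - 6·√n is O(√n)
  - 8·log²(n) is O(log² n)
  - 5·log³(n) is O(log³ n)

The term 8·n² log(n) (O(n² log n)) grows fastest and dominates all others.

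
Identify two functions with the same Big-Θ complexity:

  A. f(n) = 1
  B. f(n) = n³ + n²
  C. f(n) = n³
B and C

Examining each function:
  A. 1 is O(1)
  B. n³ + n² is O(n³)
  C. n³ is O(n³)

Functions B and C both have the same complexity class.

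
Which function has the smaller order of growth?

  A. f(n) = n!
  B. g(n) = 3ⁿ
B

f(n) = n! is O(n!), while g(n) = 3ⁿ is O(3ⁿ).
Since O(3ⁿ) grows slower than O(n!), g(n) is dominated.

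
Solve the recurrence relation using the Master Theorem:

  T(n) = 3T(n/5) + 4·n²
Θ(n²)

Master Theorem: a = 3, b = 5, f(n) = 4·n².
Compute the critical exponent d = log₅(3) = 0.683.
Compare f(n) = Θ(n²) against n^d:
  k = 2 > d = 0.683, so f(n) = Ω(n^(d+ε)) — Case 3.
  Regularity: a·(n/b)^2/n^2 = a/b^2 = 3/25 < 1 ✓.
  The top-level work dominates: T(n) = Θ(f(n)) = Θ(n²).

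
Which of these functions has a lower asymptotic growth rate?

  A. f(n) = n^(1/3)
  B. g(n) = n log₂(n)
A

f(n) = n^(1/3) is O(n^(1/3)), while g(n) = n log₂(n) is O(n log n).
Since O(n^(1/3)) grows slower than O(n log n), f(n) is dominated.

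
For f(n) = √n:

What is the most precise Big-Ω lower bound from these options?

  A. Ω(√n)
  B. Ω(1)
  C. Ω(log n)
A

f(n) = √n is Ω(√n).
All listed options are valid Big-Ω bounds (lower bounds),
but Ω(√n) is the tightest (largest valid bound).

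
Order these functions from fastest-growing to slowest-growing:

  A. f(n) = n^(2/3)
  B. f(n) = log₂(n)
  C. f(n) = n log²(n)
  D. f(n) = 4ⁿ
D > C > A > B

Comparing growth rates:
D = 4ⁿ is O(4ⁿ)
C = n log²(n) is O(n log² n)
A = n^(2/3) is O(n^(2/3))
B = log₂(n) is O(log n)

Therefore, the order from fastest to slowest is: D > C > A > B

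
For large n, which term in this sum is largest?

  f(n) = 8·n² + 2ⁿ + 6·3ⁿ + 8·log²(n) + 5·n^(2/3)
6·3ⁿ

Looking at each term:
  - 8·n² is O(n²)
  - 2ⁿ is O(2ⁿ)
  - 6·3ⁿ is O(3ⁿ)
  - 8·log²(n) is O(log² n)
  - 5·n^(2/3) is O(n^(2/3))

The term 6·3ⁿ (O(3ⁿ)) grows fastest and dominates all others.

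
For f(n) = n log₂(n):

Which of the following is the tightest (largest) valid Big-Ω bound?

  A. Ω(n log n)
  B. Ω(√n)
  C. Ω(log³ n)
A

f(n) = n log₂(n) is Ω(n log n).
All listed options are valid Big-Ω bounds (lower bounds),
but Ω(n log n) is the tightest (largest valid bound).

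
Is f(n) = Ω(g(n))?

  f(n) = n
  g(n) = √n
True

f(n) = n is O(n), and g(n) = √n is O(√n).
Since O(n) grows at least as fast as O(√n), f(n) = Ω(g(n)) is true.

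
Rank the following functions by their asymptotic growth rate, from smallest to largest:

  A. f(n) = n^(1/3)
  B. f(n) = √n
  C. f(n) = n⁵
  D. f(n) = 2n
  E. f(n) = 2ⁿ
A < B < D < C < E

Comparing growth rates:
A = n^(1/3) is O(n^(1/3))
B = √n is O(√n)
D = 2n is O(n)
C = n⁵ is O(n⁵)
E = 2ⁿ is O(2ⁿ)

Therefore, the order from slowest to fastest is: A < B < D < C < E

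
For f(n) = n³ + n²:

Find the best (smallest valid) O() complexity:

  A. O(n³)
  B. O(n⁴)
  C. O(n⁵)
A

f(n) = n³ + n² is O(n³).
All listed options are valid Big-O bounds (upper bounds),
but O(n³) is the tightest (smallest valid bound).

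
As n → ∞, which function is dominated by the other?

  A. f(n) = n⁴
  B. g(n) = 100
B

f(n) = n⁴ is O(n⁴), while g(n) = 100 is O(1).
Since O(1) grows slower than O(n⁴), g(n) is dominated.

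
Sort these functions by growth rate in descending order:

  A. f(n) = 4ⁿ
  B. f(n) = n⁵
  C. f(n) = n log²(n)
A > B > C

Comparing growth rates:
A = 4ⁿ is O(4ⁿ)
B = n⁵ is O(n⁵)
C = n log²(n) is O(n log² n)

Therefore, the order from fastest to slowest is: A > B > C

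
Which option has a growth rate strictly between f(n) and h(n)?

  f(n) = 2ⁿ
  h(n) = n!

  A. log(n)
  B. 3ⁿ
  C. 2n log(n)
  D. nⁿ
B

We need g(n) with 2ⁿ = o(g(n)) and g(n) = o(n!), i.e. O(2ⁿ) ≺ g ≺ O(n!).
Check each option:
  A. log(n) — O(log n) does not grow strictly faster than f(n)
  B. 3ⁿ — O(3ⁿ) is strictly between O(2ⁿ) and O(n!) ✓
  C. 2n log(n) — O(n log n) does not grow strictly faster than f(n)
  D. nⁿ — O(nⁿ) does not grow strictly slower than h(n)

Only option B (3ⁿ) lies strictly between.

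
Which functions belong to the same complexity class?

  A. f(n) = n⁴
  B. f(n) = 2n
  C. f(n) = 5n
B and C

Examining each function:
  A. n⁴ is O(n⁴)
  B. 2n is O(n)
  C. 5n is O(n)

Functions B and C both have the same complexity class.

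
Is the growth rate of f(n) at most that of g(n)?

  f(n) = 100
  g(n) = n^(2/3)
True

f(n) = 100 is O(1), and g(n) = n^(2/3) is O(n^(2/3)).
Since O(1) ⊆ O(n^(2/3)) (f grows no faster than g), f(n) = O(g(n)) is true.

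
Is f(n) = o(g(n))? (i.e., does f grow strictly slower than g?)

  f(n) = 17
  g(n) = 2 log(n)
True

f(n) = 17 is O(1), and g(n) = 2 log(n) is O(log n).
Since O(1) grows strictly slower than O(log n), f(n) = o(g(n)) is true.
This means lim(n→∞) f(n)/g(n) = 0.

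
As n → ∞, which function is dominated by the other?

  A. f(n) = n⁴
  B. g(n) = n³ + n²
B

f(n) = n⁴ is O(n⁴), while g(n) = n³ + n² is O(n³).
Since O(n³) grows slower than O(n⁴), g(n) is dominated.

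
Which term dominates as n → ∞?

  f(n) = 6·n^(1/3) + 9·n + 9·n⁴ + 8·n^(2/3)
9·n⁴

Looking at each term:
  - 6·n^(1/3) is O(n^(1/3))
  - 9·n is O(n)
  - 9·n⁴ is O(n⁴)
  - 8·n^(2/3) is O(n^(2/3))

The term 9·n⁴ (O(n⁴)) grows fastest and dominates all others.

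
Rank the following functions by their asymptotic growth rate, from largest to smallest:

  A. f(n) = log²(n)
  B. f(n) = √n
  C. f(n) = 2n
C > B > A

Comparing growth rates:
C = 2n is O(n)
B = √n is O(√n)
A = log²(n) is O(log² n)

Therefore, the order from fastest to slowest is: C > B > A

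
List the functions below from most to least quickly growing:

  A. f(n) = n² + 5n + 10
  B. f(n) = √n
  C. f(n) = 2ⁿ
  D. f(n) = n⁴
C > D > A > B

Comparing growth rates:
C = 2ⁿ is O(2ⁿ)
D = n⁴ is O(n⁴)
A = n² + 5n + 10 is O(n²)
B = √n is O(√n)

Therefore, the order from fastest to slowest is: C > D > A > B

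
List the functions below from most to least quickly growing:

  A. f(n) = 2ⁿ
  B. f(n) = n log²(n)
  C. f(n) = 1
A > B > C

Comparing growth rates:
A = 2ⁿ is O(2ⁿ)
B = n log²(n) is O(n log² n)
C = 1 is O(1)

Therefore, the order from fastest to slowest is: A > B > C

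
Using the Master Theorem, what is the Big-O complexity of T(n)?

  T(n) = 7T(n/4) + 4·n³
Θ(n³)

Master Theorem: a = 7, b = 4, f(n) = 4·n³.
Compute the critical exponent d = log₄(7) = 1.404.
Compare f(n) = Θ(n³) against n^d:
  k = 3 > d = 1.404, so f(n) = Ω(n^(d+ε)) — Case 3.
  Regularity: a·(n/b)^3/n^3 = a/b^3 = 7/64 < 1 ✓.
  The top-level work dominates: T(n) = Θ(f(n)) = Θ(n³).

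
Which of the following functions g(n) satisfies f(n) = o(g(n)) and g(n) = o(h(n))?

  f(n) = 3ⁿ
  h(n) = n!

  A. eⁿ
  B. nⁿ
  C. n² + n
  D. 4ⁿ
D

We need g(n) with 3ⁿ = o(g(n)) and g(n) = o(n!), i.e. O(3ⁿ) ≺ g ≺ O(n!).
Check each option:
  A. eⁿ — O(eⁿ) does not grow strictly faster than f(n)
  B. nⁿ — O(nⁿ) does not grow strictly slower than h(n)
  C. n² + n — O(n²) does not grow strictly faster than f(n)
  D. 4ⁿ — O(4ⁿ) is strictly between O(3ⁿ) and O(n!) ✓

Only option D (4ⁿ) lies strictly between.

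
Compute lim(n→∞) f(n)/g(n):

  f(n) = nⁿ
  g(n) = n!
∞

Since nⁿ (O(nⁿ)) grows faster than n! (O(n!)),
the ratio f(n)/g(n) → ∞ as n → ∞.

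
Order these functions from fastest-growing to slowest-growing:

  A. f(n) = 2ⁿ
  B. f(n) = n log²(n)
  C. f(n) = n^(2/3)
A > B > C

Comparing growth rates:
A = 2ⁿ is O(2ⁿ)
B = n log²(n) is O(n log² n)
C = n^(2/3) is O(n^(2/3))

Therefore, the order from fastest to slowest is: A > B > C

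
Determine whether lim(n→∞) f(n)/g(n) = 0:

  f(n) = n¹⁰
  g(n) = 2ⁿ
True

f(n) = n¹⁰ is O(n¹⁰), and g(n) = 2ⁿ is O(2ⁿ).
Since O(n¹⁰) grows strictly slower than O(2ⁿ), f(n) = o(g(n)) is true.
This means lim(n→∞) f(n)/g(n) = 0.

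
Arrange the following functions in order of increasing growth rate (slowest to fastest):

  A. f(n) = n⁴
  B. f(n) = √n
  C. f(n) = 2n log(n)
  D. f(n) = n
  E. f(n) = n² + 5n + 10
B < D < C < E < A

Comparing growth rates:
B = √n is O(√n)
D = n is O(n)
C = 2n log(n) is O(n log n)
E = n² + 5n + 10 is O(n²)
A = n⁴ is O(n⁴)

Therefore, the order from slowest to fastest is: B < D < C < E < A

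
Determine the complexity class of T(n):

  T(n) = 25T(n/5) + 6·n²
Θ(n² log n)

Master Theorem: a = 25, b = 5, f(n) = 6·n².
Compute the critical exponent d = log₅(25) = 2.
Compare f(n) = Θ(n²) against n^d:
  k = 2 = d, so f(n) = Θ(n^d) — Case 2.
  Work is balanced across levels: T(n) = Θ(n^d log n) = Θ(n² log n).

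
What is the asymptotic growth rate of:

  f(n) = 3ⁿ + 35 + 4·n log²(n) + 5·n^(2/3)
Θ(3ⁿ)

Order the terms by growth rate: 35 ≺ 5·n^(2/3) ≺ 4·n log²(n) ≺ 3ⁿ.
The fastest-growing term 3ⁿ dominates as n → ∞; dropping its constant factor gives Θ(3ⁿ).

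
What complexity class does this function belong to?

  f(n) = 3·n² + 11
O(n²)

The dominant term in 3·n² + 11 is 3·n², which is Θ(n²).
Lower-order terms (11) are asymptotically negligible.
Constants are absorbed, so the tightest bound is O(n²).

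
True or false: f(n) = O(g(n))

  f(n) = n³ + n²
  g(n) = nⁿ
True

f(n) = n³ + n² is O(n³), and g(n) = nⁿ is O(nⁿ).
Since O(n³) ⊆ O(nⁿ) (f grows no faster than g), f(n) = O(g(n)) is true.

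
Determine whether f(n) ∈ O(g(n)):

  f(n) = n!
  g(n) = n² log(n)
False

f(n) = n! is O(n!), and g(n) = n² log(n) is O(n² log n).
Since O(n!) grows faster than O(n² log n), f(n) = O(g(n)) is false.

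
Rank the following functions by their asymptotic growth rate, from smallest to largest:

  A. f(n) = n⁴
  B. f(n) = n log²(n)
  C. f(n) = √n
C < B < A

Comparing growth rates:
C = √n is O(√n)
B = n log²(n) is O(n log² n)
A = n⁴ is O(n⁴)

Therefore, the order from slowest to fastest is: C < B < A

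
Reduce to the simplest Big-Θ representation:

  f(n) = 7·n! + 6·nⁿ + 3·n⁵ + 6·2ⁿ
Θ(nⁿ)

Order the terms by growth rate: 3·n⁵ ≺ 6·2ⁿ ≺ 7·n! ≺ 6·nⁿ.
The fastest-growing term 6·nⁿ dominates as n → ∞; dropping its constant factor gives Θ(nⁿ).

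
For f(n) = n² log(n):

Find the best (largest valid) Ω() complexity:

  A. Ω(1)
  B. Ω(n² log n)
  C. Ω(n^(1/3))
B

f(n) = n² log(n) is Ω(n² log n).
All listed options are valid Big-Ω bounds (lower bounds),
but Ω(n² log n) is the tightest (largest valid bound).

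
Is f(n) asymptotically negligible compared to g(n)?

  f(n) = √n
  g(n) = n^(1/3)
False

f(n) = √n is O(√n), and g(n) = n^(1/3) is O(n^(1/3)).
Since O(√n) grows faster than or equal to O(n^(1/3)), f(n) = o(g(n)) is false.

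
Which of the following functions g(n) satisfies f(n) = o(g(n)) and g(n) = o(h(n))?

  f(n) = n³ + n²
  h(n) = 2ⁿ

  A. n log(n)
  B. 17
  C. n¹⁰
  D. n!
C

We need g(n) with n³ + n² = o(g(n)) and g(n) = o(2ⁿ), i.e. O(n³) ≺ g ≺ O(2ⁿ).
Check each option:
  A. n log(n) — O(n log n) does not grow strictly faster than f(n)
  B. 17 — O(1) does not grow strictly faster than f(n)
  C. n¹⁰ — O(n¹⁰) is strictly between O(n³) and O(2ⁿ) ✓
  D. n! — O(n!) does not grow strictly slower than h(n)

Only option C (n¹⁰) lies strictly between.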